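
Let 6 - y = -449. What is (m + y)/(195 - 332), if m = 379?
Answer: -834/137 ≈ -6.0876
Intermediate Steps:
y = 455 (y = 6 - 1*(-449) = 6 + 449 = 455)
(m + y)/(195 - 332) = (379 + 455)/(195 - 332) = 834/(-137) = 834*(-1/137) = -834/137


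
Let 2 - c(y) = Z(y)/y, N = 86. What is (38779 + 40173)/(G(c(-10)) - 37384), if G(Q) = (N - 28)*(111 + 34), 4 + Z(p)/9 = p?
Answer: -39476/14487 ≈ -2.7249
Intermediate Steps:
Z(p) = -36 + 9*p
c(y) = 2 - (-36 + 9*y)/y
G(Q) = 8410 (G(Q) = (86 - 28)*(111 + 34) = 58*145 = 8410)
(38779 + 40173)/(G(c(-10)) - 37384) = (38779 + 40173)/(8410 - 37384) = 78952/(-28974) = 78952*(-1/28974) = -39476/14487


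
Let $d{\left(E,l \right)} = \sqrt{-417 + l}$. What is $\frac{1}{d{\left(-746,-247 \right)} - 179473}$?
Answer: $- \frac{179473}{32210558393} - \frac{2 i \sqrt{166}}{32210558393} \approx -5.5719 \cdot 10^{-6} - 7.9999 \cdot 10^{-10} i$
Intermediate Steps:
$\frac{1}{d{\left(-746,-247 \right)} - 179473} = \frac{1}{\sqrt{-417 - 247} - 179473} = \frac{1}{\sqrt{-664} - 179473} = \frac{1}{2 i \sqrt{166} - 179473} = \frac{1}{-179473 + 2 i \sqrt{166}}$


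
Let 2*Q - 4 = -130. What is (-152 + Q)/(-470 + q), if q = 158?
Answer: 215/312 ≈ 0.68910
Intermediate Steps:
Q = -63 (Q = 2 + (½)*(-130) = 2 - 65 = -63)
(-152 + Q)/(-470 + q) = (-152 - 63)/(-470 + 158) = -215/(-312) = -215*(-1/312) = 215/312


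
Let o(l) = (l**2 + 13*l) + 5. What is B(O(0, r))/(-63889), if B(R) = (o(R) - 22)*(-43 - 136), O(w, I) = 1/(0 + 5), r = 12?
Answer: -64261/1597225 ≈ -0.040233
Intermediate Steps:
O(w, I) = 1/5
o(l) = 5 + l**2 + 13*l
B(R) = 3043 - 2327*R - 179*R**2 (B(R) = ((5 + R**2 + 13*R) - 22)*(-43 - 136) = (-17 + R**2 + 13*R)*(-179) = 3043 - 2327*R - 179*R**2)
B(O(0, r))/(-63889) = (3043 - 2327*1/5 - 179*(1/5)**2)/(-63889) = (3043 - 2327/5 - 179*1/25)*(-1/63889) = (3043 - 2327/5 - 179/25)*(-1/63889) = (64261/25)*(-1/63889) = -64261/1597225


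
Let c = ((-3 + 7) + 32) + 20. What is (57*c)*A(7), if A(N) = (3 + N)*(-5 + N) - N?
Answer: 41496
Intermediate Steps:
A(N) = -N + (-5 + N)*(3 + N) (A(N) = (-5 + N)*(3 + N) - N = -N + (-5 + N)*(3 + N))
c = 56 (c = (4 + 32) + 20 = 36 + 20 = 56)
(57*c)*A(7) = (57*56)*(-15 + 7² - 3*7) = 3192*(-15 + 49 - 21) = 3192*13 = 41496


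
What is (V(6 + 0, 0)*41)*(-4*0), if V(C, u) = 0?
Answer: 0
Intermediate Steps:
(V(6 + 0, 0)*41)*(-4*0) = (0*41)*(-4*0) = 0*0 = 0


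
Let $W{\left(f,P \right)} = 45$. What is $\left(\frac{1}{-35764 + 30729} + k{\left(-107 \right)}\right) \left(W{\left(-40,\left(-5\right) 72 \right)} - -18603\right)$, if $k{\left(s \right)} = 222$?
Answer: $\frac{20844156312}{5035} \approx 4.1399 \cdot 10^{6}$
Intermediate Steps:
$\left(\frac{1}{-35764 + 30729} + k{\left(-107 \right)}\right) \left(W{\left(-40,\left(-5\right) 72 \right)} - -18603\right) = \left(\frac{1}{-35764 + 30729} + 222\right) \left(45 - -18603\right) = \left(\frac{1}{-5035} + 222\right) \left(45 + 18603\right) = \left(- \frac{1}{5035} + 222\right) 18648 = \frac{1117769}{5035} \cdot 18648 = \frac{20844156312}{5035}$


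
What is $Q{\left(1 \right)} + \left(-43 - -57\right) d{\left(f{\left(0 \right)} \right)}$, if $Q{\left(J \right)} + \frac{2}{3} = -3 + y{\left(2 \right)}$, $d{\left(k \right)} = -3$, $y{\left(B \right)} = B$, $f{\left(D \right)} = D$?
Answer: $- \frac{131}{3} \approx -43.667$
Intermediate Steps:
$Q{\left(J \right)} = - \frac{5}{3}$ ($Q{\left(J \right)} = - \frac{2}{3} + \left(-3 + 2\right) = - \frac{2}{3} - 1 = - \frac{5}{3}$)
$Q{\left(1 \right)} + \left(-43 - -57\right) d{\left(f{\left(0 \right)} \right)} = - \frac{5}{3} + \left(-43 - -57\right) \left(-3\right) = - \frac{5}{3} + \left(-43 + 57\right) \left(-3\right) = - \frac{5}{3} + 14 \left(-3\right) = - \frac{5}{3} - 42 = - \frac{131}{3}$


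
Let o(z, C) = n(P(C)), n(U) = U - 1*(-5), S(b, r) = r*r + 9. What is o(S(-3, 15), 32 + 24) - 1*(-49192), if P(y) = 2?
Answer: 49199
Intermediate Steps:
S(b, r) = 9 + r**2 (S(b, r) = r**2 + 9 = 9 + r**2)
n(U) = 5 + U (n(U) = U + 5 = 5 + U)
o(z, C) = 7 (o(z, C) = 5 + 2 = 7)
o(S(-3, 15), 32 + 24) - 1*(-49192) = 7 - 1*(-49192) = 7 + 49192 = 49199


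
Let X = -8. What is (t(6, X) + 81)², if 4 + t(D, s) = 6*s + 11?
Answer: 1600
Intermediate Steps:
t(D, s) = 7 + 6*s (t(D, s) = -4 + (6*s + 11) = -4 + (11 + 6*s) = 7 + 6*s)
(t(6, X) + 81)² = ((7 + 6*(-8)) + 81)² = ((7 - 48) + 81)² = (-41 + 81)² = 40² = 1600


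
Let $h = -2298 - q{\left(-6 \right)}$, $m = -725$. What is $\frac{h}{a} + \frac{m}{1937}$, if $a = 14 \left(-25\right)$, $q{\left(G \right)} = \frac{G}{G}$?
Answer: $\frac{4199413}{677950} \approx 6.1943$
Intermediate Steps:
$q{\left(G \right)} = 1$
$a = -350$
$h = -2299$ ($h = -2298 - 1 = -2299$)
$\frac{h}{a} + \frac{m}{1937} = - \frac{2299}{-350} - \frac{725}{1937} = \left(-2299\right) \left(- \frac{1}{350}\right) - \frac{725}{1937} = \frac{2299}{350} - \frac{725}{1937} = \frac{4199413}{677950}$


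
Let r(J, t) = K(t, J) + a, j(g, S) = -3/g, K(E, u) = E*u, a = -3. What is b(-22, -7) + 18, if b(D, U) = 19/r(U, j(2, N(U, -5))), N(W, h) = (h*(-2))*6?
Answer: 308/15 ≈ 20.533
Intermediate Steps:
N(W, h) = -12*h (N(W, h) = -2*h*6 = -12*h)
r(J, t) = -3 + J*t (r(J, t) = t*J - 3 = J*t - 3 = -3 + J*t)
b(D, U) = 19/(-3 - 3*U/2) (b(D, U) = 19/(-3 + U*(-3/2)) = 19/(-3 - 3*U/2))
b(-22, -7) + 18 = 38/(3*(-2 - 1*(-7))) + 18 = 38/(3*(-2 + 7)) + 18 = (38/3)/5 + 18 = (38/3)*(1/5) + 18 = 38/15 + 18 = 308/15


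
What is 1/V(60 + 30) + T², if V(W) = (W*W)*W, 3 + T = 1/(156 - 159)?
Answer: 8100001/729000 ≈ 11.111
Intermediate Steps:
T = -10/3 (T = -3 + 1/(156 - 159) = -3 + 1/(-3) = -3 - ⅓ = -10/3 ≈ -3.3333)
V(W) = W³ (V(W) = W²*W = W³)
1/V(60 + 30) + T² = 1/((60 + 30)³) + (-10/3)² = 1/(90³) + 100/9 = 1/729000 + 100/9 = 8100001/729000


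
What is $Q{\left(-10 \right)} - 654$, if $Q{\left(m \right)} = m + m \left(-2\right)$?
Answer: $-644$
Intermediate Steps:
$Q{\left(m \right)} = - m$ ($Q{\left(m \right)} = m - 2 m = - m$)
$Q{\left(-10 \right)} - 654 = \left(-1\right) \left(-10\right) - 654 = 10 - 654 = -644$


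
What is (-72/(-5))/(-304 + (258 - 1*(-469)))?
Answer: 8/235 ≈ 0.034043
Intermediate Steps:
(-72/(-5))/(-304 + (258 - 1*(-469))) = (-72*(-⅕))/(-304 + (258 + 469)) = 72/(5*(-304 + 727)) = (72/5)/423 = (72/5)*(1/423) = 8/235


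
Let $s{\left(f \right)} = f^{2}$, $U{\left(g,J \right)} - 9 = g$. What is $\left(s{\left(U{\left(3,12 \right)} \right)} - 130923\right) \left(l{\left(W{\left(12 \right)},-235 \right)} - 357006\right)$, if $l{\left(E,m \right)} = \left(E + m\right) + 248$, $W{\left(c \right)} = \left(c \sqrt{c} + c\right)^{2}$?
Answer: $46442369259 - 75328704 \sqrt{3} \approx 4.6312 \cdot 10^{10}$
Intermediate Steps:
$U{\left(g,J \right)} = 9 + g$
$W{\left(c \right)} = \left(c + c^{\frac{3}{2}}\right)^{2}$ ($W{\left(c \right)} = \left(c^{\frac{3}{2}} + c\right)^{2} = \left(c + c^{\frac{3}{2}}\right)^{2}$)
$l{\left(E,m \right)} = 248 + E + m$
$\left(s{\left(U{\left(3,12 \right)} \right)} - 130923\right) \left(l{\left(W{\left(12 \right)},-235 \right)} - 357006\right) = \left(\left(9 + 3\right)^{2} - 130923\right) \left(\left(248 + \left(12 + 12^{\frac{3}{2}}\right)^{2} - 235\right) - 357006\right) = \left(12^{2} - 130923\right) \left(\left(248 + \left(12 + 24 \sqrt{3}\right)^{2} - 235\right) - 357006\right) = \left(144 - 130923\right) \left(\left(13 + \left(12 + 24 \sqrt{3}\right)^{2}\right) - 357006\right) = - 130779 \left(-356993 + \left(12 + 24 \sqrt{3}\right)^{2}\right) = 46687187547 - 130779 \left(12 + 24 \sqrt{3}\right)^{2}$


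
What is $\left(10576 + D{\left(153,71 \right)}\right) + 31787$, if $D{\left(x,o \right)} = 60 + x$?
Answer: $42576$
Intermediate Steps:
$\left(10576 + D{\left(153,71 \right)}\right) + 31787 = \left(10576 + \left(60 + 153\right)\right) + 31787 = \left(10576 + 213\right) + 31787 = 10789 + 31787 = 42576$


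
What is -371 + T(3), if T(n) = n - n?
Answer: -371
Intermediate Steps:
T(n) = 0
-371 + T(3) = -371 + 0 = -371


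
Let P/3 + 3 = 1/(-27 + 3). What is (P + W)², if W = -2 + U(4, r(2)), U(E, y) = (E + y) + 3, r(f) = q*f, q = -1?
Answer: 2401/64 ≈ 37.516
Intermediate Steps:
r(f) = -f
U(E, y) = 3 + E + y
P = -73/8 (P = -9 + 3/(-27 + 3) = -9 + 3/(-24) = -9 + 3*(-1/24) = -9 - ⅛ = -73/8 ≈ -9.1250)
W = 3 (W = -2 + (3 + 4 - 1*2) = -2 + (3 + 4 - 2) = -2 + 5 = 3)
(P + W)² = (-73/8 + 3)² = (-49/8)² = 2401/64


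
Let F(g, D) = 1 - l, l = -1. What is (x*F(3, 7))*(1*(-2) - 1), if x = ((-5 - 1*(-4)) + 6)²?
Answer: -150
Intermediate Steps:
x = 25 (x = ((-5 + 4) + 6)² = (-1 + 6)² = 5² = 25)
F(g, D) = 2 (F(g, D) = 1 - 1*(-1) = 1 + 1 = 2)
(x*F(3, 7))*(1*(-2) - 1) = (25*2)*(1*(-2) - 1) = 50*(-2 - 1) = 50*(-3) = -150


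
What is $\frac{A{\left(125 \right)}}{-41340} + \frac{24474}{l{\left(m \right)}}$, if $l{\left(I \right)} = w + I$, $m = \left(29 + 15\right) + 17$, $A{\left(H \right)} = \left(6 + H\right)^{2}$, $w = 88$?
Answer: $\frac{1009198171}{6159660} \approx 163.84$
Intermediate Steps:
$m = 61$ ($m = 44 + 17 = 61$)
$l{\left(I \right)} = 88 + I$
$\frac{A{\left(125 \right)}}{-41340} + \frac{24474}{l{\left(m \right)}} = \frac{\left(6 + 125\right)^{2}}{-41340} + \frac{24474}{88 + 61} = 131^{2} \left(- \frac{1}{41340}\right) + \frac{24474}{149} = 17161 \left(- \frac{1}{41340}\right) + 24474 \cdot \frac{1}{149} = - \frac{17161}{41340} + \frac{24474}{149} = \frac{1009198171}{6159660}$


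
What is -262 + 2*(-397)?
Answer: -1056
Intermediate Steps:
-262 + 2*(-397) = -262 - 794 = -1056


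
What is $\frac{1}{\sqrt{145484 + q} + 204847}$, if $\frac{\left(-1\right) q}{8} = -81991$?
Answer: $\frac{204847}{41961491997} - \frac{2 \sqrt{200353}}{41961491997} \approx 4.8604 \cdot 10^{-6}$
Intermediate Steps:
$q = 655928$ ($q = \left(-8\right) \left(-81991\right) = 655928$)
$\frac{1}{\sqrt{145484 + q} + 204847} = \frac{1}{\sqrt{145484 + 655928} + 204847} = \frac{1}{\sqrt{801412} + 204847} = \frac{1}{2 \sqrt{200353} + 204847} = \frac{1}{204847 + 2 \sqrt{200353}}$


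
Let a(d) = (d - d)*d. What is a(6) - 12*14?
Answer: -168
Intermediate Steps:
a(d) = 0 (a(d) = 0*d = 0)
a(6) - 12*14 = 0 - 12*14 = 0 - 168 = -168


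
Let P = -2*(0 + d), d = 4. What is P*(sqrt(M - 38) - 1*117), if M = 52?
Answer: 936 - 8*sqrt(14) ≈ 906.07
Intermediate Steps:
P = -8 (P = -2*(0 + 4) = -2*4 = -8)
P*(sqrt(M - 38) - 1*117) = -8*(sqrt(52 - 38) - 1*117) = -8*(sqrt(14) - 117) = -8*(-117 + sqrt(14)) = 936 - 8*sqrt(14)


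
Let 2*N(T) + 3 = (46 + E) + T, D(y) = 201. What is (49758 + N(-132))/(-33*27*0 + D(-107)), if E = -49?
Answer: 16563/67 ≈ 247.21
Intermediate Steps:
N(T) = -3 + T/2 (N(T) = -3/2 + ((46 - 49) + T)/2 = -3/2 + (-3 + T)/2 = -3/2 + (-3/2 + T/2) = -3 + T/2)
(49758 + N(-132))/(-33*27*0 + D(-107)) = (49758 + (-3 + (1/2)*(-132)))/(-33*27*0 + 201) = (49758 + (-3 - 66))/(-891*0 + 201) = (49758 - 69)/(0 + 201) = 49689/201 = 49689*(1/201) = 16563/67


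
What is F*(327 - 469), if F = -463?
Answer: 65746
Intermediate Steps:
F*(327 - 469) = -463*(327 - 469) = -463*(-142) = 65746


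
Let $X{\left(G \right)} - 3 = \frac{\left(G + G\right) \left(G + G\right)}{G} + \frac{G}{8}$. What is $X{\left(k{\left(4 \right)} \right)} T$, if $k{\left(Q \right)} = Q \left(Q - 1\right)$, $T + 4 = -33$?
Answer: $- \frac{3885}{2} \approx -1942.5$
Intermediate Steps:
$T = -37$ ($T = -4 - 33 = -37$)
$k{\left(Q \right)} = Q \left(-1 + Q\right)$
$X{\left(G \right)} = 3 + \frac{33 G}{8}$ ($X{\left(G \right)} = 3 + \left(\frac{\left(G + G\right) \left(G + G\right)}{G} + \frac{G}{8}\right) = 3 + \left(\frac{2 G 2 G}{G} + G \frac{1}{8}\right) = 3 + \left(\frac{4 G^{2}}{G} + \frac{G}{8}\right) = 3 + \left(4 G + \frac{G}{8}\right) = 3 + \frac{33 G}{8}$)
$X{\left(k{\left(4 \right)} \right)} T = \left(3 + \frac{33 \cdot 4 \left(-1 + 4\right)}{8}\right) \left(-37\right) = \left(3 + \frac{33 \cdot 4 \cdot 3}{8}\right) \left(-37\right) = \left(3 + \frac{33}{8} \cdot 12\right) \left(-37\right) = \left(3 + \frac{99}{2}\right) \left(-37\right) = \frac{105}{2} \left(-37\right) = - \frac{3885}{2}$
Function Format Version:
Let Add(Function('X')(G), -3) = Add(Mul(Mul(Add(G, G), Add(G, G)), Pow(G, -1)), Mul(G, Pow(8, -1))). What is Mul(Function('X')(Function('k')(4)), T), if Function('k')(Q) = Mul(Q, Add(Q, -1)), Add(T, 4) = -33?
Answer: Rational(-3885, 2) ≈ -1942.5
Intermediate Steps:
T = -37 (T = Add(-4, -33) = -37)
Function('k')(Q) = Mul(Q, Add(-1, Q))
Function('X')(G) = Add(3, Mul(Rational(33, 8), G)) (Function('X')(G) = Add(3, Add(Mul(Mul(Add(G, G), Add(G, G)), Pow(G, -1)), Mul(G, Pow(8, -1)))) = Add(3, Add(Mul(Mul(Mul(2, G), Mul(2, G)), Pow(G, -1)), Mul(G, Rational(1, 8)))) = Add(3, Add(Mul(Mul(4, Pow(G, 2)), Pow(G, -1)), Mul(Rational(1, 8), G))) = Add(3, Add(Mul(4, G), Mul(Rational(1, 8), G))) = Add(3, Mul(Rational(33, 8), G)))
Mul(Function('X')(Function('k')(4)), T) = Mul(Add(3, Mul(Rational(33, 8), Mul(4, Add(-1, 4)))), -37) = Mul(Add(3, Mul(Rational(33, 8), Mul(4, 3))), -37) = Mul(Add(3, Mul(Rational(33, 8), 12)), -37) = Mul(Add(3, Rational(99, 2)), -37) = Mul(Rational(105, 2), -37) = Rational(-3885, 2)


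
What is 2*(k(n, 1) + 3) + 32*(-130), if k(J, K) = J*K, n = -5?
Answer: -4164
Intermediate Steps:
2*(k(n, 1) + 3) + 32*(-130) = 2*(-5*1 + 3) + 32*(-130) = 2*(-5 + 3) - 4160 = 2*(-2) - 4160 = -4 - 4160 = -4164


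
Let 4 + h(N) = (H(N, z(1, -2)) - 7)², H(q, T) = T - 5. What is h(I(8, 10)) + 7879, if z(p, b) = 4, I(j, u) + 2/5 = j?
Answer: 7939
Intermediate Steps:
I(j, u) = -⅖ + j
H(q, T) = -5 + T
h(N) = 60 (h(N) = -4 + ((-5 + 4) - 7)² = -4 + (-1 - 7)² = -4 + (-8)² = -4 + 64 = 60)
h(I(8, 10)) + 7879 = 60 + 7879 = 7939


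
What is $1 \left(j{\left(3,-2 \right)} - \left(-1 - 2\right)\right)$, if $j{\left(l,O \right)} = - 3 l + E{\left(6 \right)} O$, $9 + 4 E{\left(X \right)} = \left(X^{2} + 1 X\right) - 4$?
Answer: $- \frac{41}{2} \approx -20.5$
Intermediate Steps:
$E{\left(X \right)} = - \frac{13}{4} + \frac{X}{4} + \frac{X^{2}}{4}$ ($E{\left(X \right)} = - \frac{9}{4} + \frac{\left(X^{2} + 1 X\right) - 4}{4} = - \frac{9}{4} + \frac{\left(X^{2} + X\right) - 4}{4} = - \frac{9}{4} + \frac{\left(X + X^{2}\right) - 4}{4} = - \frac{9}{4} + \frac{-4 + X + X^{2}}{4} = - \frac{9}{4} + \left(-1 + \frac{X}{4} + \frac{X^{2}}{4}\right) = - \frac{13}{4} + \frac{X}{4} + \frac{X^{2}}{4}$)
$j{\left(l,O \right)} = - 3 l + \frac{29 O}{4}$ ($j{\left(l,O \right)} = - 3 l + \left(- \frac{13}{4} + \frac{1}{4} \cdot 6 + \frac{6^{2}}{4}\right) O = - 3 l + \left(- \frac{13}{4} + \frac{3}{2} + \frac{1}{4} \cdot 36\right) O = - 3 l + \left(- \frac{13}{4} + \frac{3}{2} + 9\right) O = - 3 l + \frac{29 O}{4}$)
$1 \left(j{\left(3,-2 \right)} - \left(-1 - 2\right)\right) = 1 \left(\left(\left(-3\right) 3 + \frac{29}{4} \left(-2\right)\right) - \left(-1 - 2\right)\right) = 1 \left(\left(-9 - \frac{29}{2}\right) - \left(-1 - 2\right)\right) = 1 \left(- \frac{47}{2} - -3\right) = 1 \left(- \frac{47}{2} + 3\right) = 1 \left(- \frac{41}{2}\right) = - \frac{41}{2}$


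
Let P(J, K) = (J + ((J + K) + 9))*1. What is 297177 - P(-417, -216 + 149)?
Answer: 298069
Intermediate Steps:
P(J, K) = 9 + K + 2*J (P(J, K) = (J + (9 + J + K))*1 = (9 + K + 2*J)*1 = 9 + K + 2*J)
297177 - P(-417, -216 + 149) = 297177 - (9 + (-216 + 149) + 2*(-417)) = 297177 - (9 - 67 - 834) = 297177 - 1*(-892) = 297177 + 892 = 298069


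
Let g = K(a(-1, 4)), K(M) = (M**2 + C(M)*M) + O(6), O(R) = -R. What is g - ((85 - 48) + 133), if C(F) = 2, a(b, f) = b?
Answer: -177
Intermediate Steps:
K(M) = -6 + M**2 + 2*M (K(M) = (M**2 + 2*M) - 1*6 = (M**2 + 2*M) - 6 = -6 + M**2 + 2*M)
g = -7 (g = -6 + (-1)**2 + 2*(-1) = -6 + 1 - 2 = -7)
g - ((85 - 48) + 133) = -7 - ((85 - 48) + 133) = -7 - (37 + 133) = -7 - 1*170 = -7 - 170 = -177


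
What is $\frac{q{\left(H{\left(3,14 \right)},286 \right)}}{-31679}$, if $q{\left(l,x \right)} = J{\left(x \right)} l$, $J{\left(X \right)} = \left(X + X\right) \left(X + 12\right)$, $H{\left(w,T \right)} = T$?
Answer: $- \frac{2386384}{31679} \approx -75.33$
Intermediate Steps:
$J{\left(X \right)} = 2 X \left(12 + X\right)$
$q{\left(l,x \right)} = 2 l x \left(12 + x\right)$ ($q{\left(l,x \right)} = 2 x \left(12 + x\right) l = 2 l x \left(12 + x\right)$)
$\frac{q{\left(H{\left(3,14 \right)},286 \right)}}{-31679} = \frac{2 \cdot 14 \cdot 286 \left(12 + 286\right)}{-31679} = 2 \cdot 14 \cdot 286 \cdot 298 \left(- \frac{1}{31679}\right) = 2386384 \left(- \frac{1}{31679}\right) = - \frac{2386384}{31679}$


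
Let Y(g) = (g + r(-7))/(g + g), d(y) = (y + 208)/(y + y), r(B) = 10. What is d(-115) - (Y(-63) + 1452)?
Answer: -10525717/7245 ≈ -1452.8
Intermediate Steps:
d(y) = (208 + y)/(2*y) (d(y) = (208 + y)/((2*y)) = (208 + y)*(1/(2*y)) = (208 + y)/(2*y))
Y(g) = (10 + g)/(2*g) (Y(g) = (g + 10)/(g + g) = (10 + g)/((2*g)) = (10 + g)*(1/(2*g)) = (10 + g)/(2*g))
d(-115) - (Y(-63) + 1452) = (1/2)*(208 - 115)/(-115) - ((1/2)*(10 - 63)/(-63) + 1452) = (1/2)*(-1/115)*93 - ((1/2)*(-1/63)*(-53) + 1452) = -93/230 - (53/126 + 1452) = -93/230 - 1*183005/126 = -93/230 - 183005/126 = -10525717/7245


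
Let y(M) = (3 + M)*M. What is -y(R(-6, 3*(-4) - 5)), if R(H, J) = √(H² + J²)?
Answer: -325 - 15*√13 ≈ -379.08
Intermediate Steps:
y(M) = M*(3 + M)
-y(R(-6, 3*(-4) - 5)) = -√((-6)² + (3*(-4) - 5)²)*(3 + √((-6)² + (3*(-4) - 5)²)) = -√(36 + (-12 - 5)²)*(3 + √(36 + (-12 - 5)²)) = -√(36 + (-17)²)*(3 + √(36 + (-17)²)) = -√(36 + 289)*(3 + √(36 + 289)) = -√325*(3 + √325) = -5*√13*(3 + 5*√13)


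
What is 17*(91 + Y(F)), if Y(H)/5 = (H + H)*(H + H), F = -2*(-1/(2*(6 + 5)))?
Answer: 187527/121 ≈ 1549.8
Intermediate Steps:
F = 1/11 (F = -2/(11*(-2)) = -2/(-22) = -2*(-1/22) = 1/11 ≈ 0.090909)
Y(H) = 20*H**2 (Y(H) = 5*((H + H)*(H + H)) = 5*((2*H)*(2*H)) = 5*(4*H**2) = 20*H**2)
17*(91 + Y(F)) = 17*(91 + 20*(1/11)**2) = 17*(91 + 20*(1/121)) = 17*(91 + 20/121) = 17*(11031/121) = 187527/121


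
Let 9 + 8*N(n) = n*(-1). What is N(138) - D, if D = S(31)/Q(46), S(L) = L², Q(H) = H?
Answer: -7225/184 ≈ -39.266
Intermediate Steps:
D = 961/46 (D = 31²/46 = 961*(1/46) = 961/46 ≈ 20.891)
N(n) = -9/8 - n/8 (N(n) = -9/8 + (n*(-1))/8 = -9/8 + (-n)/8 = -9/8 - n/8)
N(138) - D = (-9/8 - ⅛*138) - 1*961/46 = (-9/8 - 69/4) - 961/46 = -147/8 - 961/46 = -7225/184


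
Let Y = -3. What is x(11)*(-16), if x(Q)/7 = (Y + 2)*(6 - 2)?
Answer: 448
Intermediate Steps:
x(Q) = -28 (x(Q) = 7*((-3 + 2)*(6 - 2)) = 7*(-1*4) = 7*(-4) = -28)
x(11)*(-16) = -28*(-16) = 448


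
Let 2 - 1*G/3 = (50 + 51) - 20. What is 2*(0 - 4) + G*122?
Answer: -28922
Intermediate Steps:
G = -237 (G = 6 - 3*((50 + 51) - 20) = 6 - 3*(101 - 20) = 6 - 3*81 = 6 - 243 = -237)
2*(0 - 4) + G*122 = 2*(0 - 4) - 237*122 = 2*(-4) - 28914 = -8 - 28914 = -28922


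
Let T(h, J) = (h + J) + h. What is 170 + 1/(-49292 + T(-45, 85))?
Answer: 8380489/49297 ≈ 170.00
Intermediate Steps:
T(h, J) = J + 2*h (T(h, J) = (J + h) + h = J + 2*h)
170 + 1/(-49292 + T(-45, 85)) = 170 + 1/(-49292 + (85 + 2*(-45))) = 170 + 1/(-49292 + (85 - 90)) = 170 + 1/(-49292 - 5) = 170 + 1/(-49297) = 170 - 1/49297 = 8380489/49297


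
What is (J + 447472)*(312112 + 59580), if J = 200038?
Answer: 240674286920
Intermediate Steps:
(J + 447472)*(312112 + 59580) = (200038 + 447472)*(312112 + 59580) = 647510*371692 = 240674286920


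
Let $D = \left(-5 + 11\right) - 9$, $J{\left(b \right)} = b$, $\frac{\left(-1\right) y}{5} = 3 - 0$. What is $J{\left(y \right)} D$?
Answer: $45$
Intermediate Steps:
$y = -15$ ($y = - 5 \left(3 - 0\right) = - 5 \left(3 + 0\right) = \left(-5\right) 3 = -15$)
$D = -3$ ($D = 6 - 9 = -3$)
$J{\left(y \right)} D = \left(-15\right) \left(-3\right) = 45$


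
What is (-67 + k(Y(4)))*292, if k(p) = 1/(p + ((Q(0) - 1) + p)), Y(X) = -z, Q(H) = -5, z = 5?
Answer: -78329/4 ≈ -19582.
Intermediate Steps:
Y(X) = -5 (Y(X) = -1*5 = -5)
k(p) = 1/(-6 + 2*p) (k(p) = 1/(p + ((-5 - 1) + p)) = 1/(p + (-6 + p)) = 1/(-6 + 2*p))
(-67 + k(Y(4)))*292 = (-67 + 1/(2*(-3 - 5)))*292 = (-67 + (½)/(-8))*292 = (-67 + (½)*(-⅛))*292 = (-67 - 1/16)*292 = -1073/16*292 = -78329/4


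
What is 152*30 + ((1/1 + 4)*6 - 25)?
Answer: 4565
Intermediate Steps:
152*30 + ((1/1 + 4)*6 - 25) = 4560 + ((1 + 4)*6 - 25) = 4560 + (5*6 - 25) = 4560 + (30 - 25) = 4560 + 5 = 4565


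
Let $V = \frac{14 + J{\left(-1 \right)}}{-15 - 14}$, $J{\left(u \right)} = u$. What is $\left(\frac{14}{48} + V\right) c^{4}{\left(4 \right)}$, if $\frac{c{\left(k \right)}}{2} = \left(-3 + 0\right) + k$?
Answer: $- \frac{218}{87} \approx -2.5057$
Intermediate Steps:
$c{\left(k \right)} = -6 + 2 k$ ($c{\left(k \right)} = 2 \left(\left(-3 + 0\right) + k\right) = 2 \left(-3 + k\right) = -6 + 2 k$)
$V = - \frac{13}{29}$ ($V = \frac{14 - 1}{-15 - 14} = \frac{13}{-29} = 13 \left(- \frac{1}{29}\right) = - \frac{13}{29} \approx -0.44828$)
$\left(\frac{14}{48} + V\right) c^{4}{\left(4 \right)} = \left(\frac{14}{48} - \frac{13}{29}\right) \left(-6 + 2 \cdot 4\right)^{4} = \left(14 \cdot \frac{1}{48} - \frac{13}{29}\right) \left(-6 + 8\right)^{4} = \left(\frac{7}{24} - \frac{13}{29}\right) 2^{4} = \left(- \frac{109}{696}\right) 16 = - \frac{218}{87}$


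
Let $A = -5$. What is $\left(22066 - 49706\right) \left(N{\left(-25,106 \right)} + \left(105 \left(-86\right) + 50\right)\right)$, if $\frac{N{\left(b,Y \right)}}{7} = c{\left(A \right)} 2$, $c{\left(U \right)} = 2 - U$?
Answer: $245498480$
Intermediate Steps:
$N{\left(b,Y \right)} = 98$ ($N{\left(b,Y \right)} = 7 \left(2 - -5\right) 2 = 7 \left(2 + 5\right) 2 = 7 \cdot 7 \cdot 2 = 7 \cdot 14 = 98$)
$\left(22066 - 49706\right) \left(N{\left(-25,106 \right)} + \left(105 \left(-86\right) + 50\right)\right) = \left(22066 - 49706\right) \left(98 + \left(105 \left(-86\right) + 50\right)\right) = - 27640 \left(98 + \left(-9030 + 50\right)\right) = - 27640 \left(98 - 8980\right) = \left(-27640\right) \left(-8882\right) = 245498480$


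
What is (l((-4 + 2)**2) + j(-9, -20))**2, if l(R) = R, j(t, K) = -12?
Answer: 64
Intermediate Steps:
(l((-4 + 2)**2) + j(-9, -20))**2 = ((-4 + 2)**2 - 12)**2 = ((-2)**2 - 12)**2 = (4 - 12)**2 = (-8)**2 = 64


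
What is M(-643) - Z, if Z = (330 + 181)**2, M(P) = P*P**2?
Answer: -266108828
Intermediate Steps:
M(P) = P**3
Z = 261121 (Z = 511**2 = 261121)
M(-643) - Z = (-643)**3 - 1*261121 = -265847707 - 261121 = -266108828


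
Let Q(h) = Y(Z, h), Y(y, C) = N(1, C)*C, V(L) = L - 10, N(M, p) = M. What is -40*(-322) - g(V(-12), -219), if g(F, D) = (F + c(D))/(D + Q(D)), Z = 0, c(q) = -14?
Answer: 940234/73 ≈ 12880.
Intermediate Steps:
V(L) = -10 + L
Y(y, C) = C (Y(y, C) = 1*C = C)
Q(h) = h
g(F, D) = (-14 + F)/(2*D) (g(F, D) = (F - 14)/(D + D) = (-14 + F)/((2*D)) = (-14 + F)*(1/(2*D)) = (-14 + F)/(2*D))
-40*(-322) - g(V(-12), -219) = -40*(-322) - (-14 + (-10 - 12))/(2*(-219)) = 12880 - (-1)*(-14 - 22)/(2*219) = 12880 - (-1)*(-36)/(2*219) = 12880 - 1*6/73 = 12880 - 6/73 = 940234/73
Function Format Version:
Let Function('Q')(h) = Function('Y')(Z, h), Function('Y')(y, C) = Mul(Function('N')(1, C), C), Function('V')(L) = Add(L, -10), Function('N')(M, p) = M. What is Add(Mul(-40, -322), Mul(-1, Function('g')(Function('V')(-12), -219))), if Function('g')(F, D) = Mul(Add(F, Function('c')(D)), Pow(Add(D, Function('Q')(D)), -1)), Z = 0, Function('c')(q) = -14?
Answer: Rational(940234, 73) ≈ 12880.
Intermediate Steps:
Function('V')(L) = Add(-10, L)
Function('Y')(y, C) = C (Function('Y')(y, C) = Mul(1, C) = C)
Function('Q')(h) = h
Function('g')(F, D) = Mul(Rational(1, 2), Pow(D, -1), Add(-14, F)) (Function('g')(F, D) = Mul(Add(F, -14), Pow(Add(D, D), -1)) = Mul(Add(-14, F), Pow(Mul(2, D), -1)) = Mul(Add(-14, F), Mul(Rational(1, 2), Pow(D, -1))) = Mul(Rational(1, 2), Pow(D, -1), Add(-14, F)))
Add(Mul(-40, -322), Mul(-1, Function('g')(Function('V')(-12), -219))) = Add(Mul(-40, -322), Mul(-1, Mul(Rational(1, 2), Pow(-219, -1), Add(-14, Add(-10, -12))))) = Add(12880, Mul(-1, Mul(Rational(1, 2), Rational(-1, 219), Add(-14, -22)))) = Add(12880, Mul(-1, Mul(Rational(1, 2), Rational(-1, 219), -36))) = Add(12880, Mul(-1, Rational(6, 73))) = Add(12880, Rational(-6, 73)) = Rational(940234, 73)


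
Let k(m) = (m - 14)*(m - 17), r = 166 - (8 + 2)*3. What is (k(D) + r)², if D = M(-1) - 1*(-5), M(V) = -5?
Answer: 139876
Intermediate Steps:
D = 0 (D = -5 - 1*(-5) = -5 + 5 = 0)
r = 136 (r = 166 - 10*3 = 166 - 1*30 = 166 - 30 = 136)
k(m) = (-17 + m)*(-14 + m) (k(m) = (-14 + m)*(-17 + m) = (-17 + m)*(-14 + m))
(k(D) + r)² = ((238 + 0² - 31*0) + 136)² = ((238 + 0 + 0) + 136)² = (238 + 136)² = 374² = 139876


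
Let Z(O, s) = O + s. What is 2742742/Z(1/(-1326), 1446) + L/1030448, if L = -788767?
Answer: 3746099111257651/1975775842960 ≈ 1896.0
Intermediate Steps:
2742742/Z(1/(-1326), 1446) + L/1030448 = 2742742/(1/(-1326) + 1446) - 788767/1030448 = 2742742/(-1/1326 + 1446) - 788767*1/1030448 = 2742742/(1917395/1326) - 788767/1030448 = 2742742*(1326/1917395) - 788767/1030448 = 3636875892/1917395 - 788767/1030448 = 3746099111257651/1975775842960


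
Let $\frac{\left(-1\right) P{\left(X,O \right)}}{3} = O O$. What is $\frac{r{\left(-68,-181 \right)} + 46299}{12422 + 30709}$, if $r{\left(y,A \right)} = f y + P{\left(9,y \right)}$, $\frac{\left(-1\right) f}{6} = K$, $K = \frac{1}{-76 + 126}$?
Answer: $\frac{270293}{359425} \approx 0.75202$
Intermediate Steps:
$P{\left(X,O \right)} = - 3 O^{2}$ ($P{\left(X,O \right)} = - 3 O O = - 3 O^{2}$)
$K = \frac{1}{50} \approx 0.02$
$f = - \frac{3}{25}$ ($f = \left(-6\right) \frac{1}{50} = - \frac{3}{25} \approx -0.12$)
$r{\left(y,A \right)} = - 3 y^{2} - \frac{3 y}{25}$ ($r{\left(y,A \right)} = - \frac{3 y}{25} - 3 y^{2} = - 3 y^{2} - \frac{3 y}{25}$)
$\frac{r{\left(-68,-181 \right)} + 46299}{12422 + 30709} = \frac{\frac{3}{25} \left(-68\right) \left(-1 - -1700\right) + 46299}{12422 + 30709} = \frac{\frac{3}{25} \left(-68\right) \left(-1 + 1700\right) + 46299}{43131} = \left(\frac{3}{25} \left(-68\right) 1699 + 46299\right) \frac{1}{43131} = \left(- \frac{346596}{25} + 46299\right) \frac{1}{43131} = \frac{810879}{25} \cdot \frac{1}{43131} = \frac{270293}{359425}$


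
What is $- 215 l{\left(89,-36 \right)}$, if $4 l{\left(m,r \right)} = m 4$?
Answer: $-19135$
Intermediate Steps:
$l{\left(m,r \right)} = m$ ($l{\left(m,r \right)} = \frac{m 4}{4} = \frac{4 m}{4} = m$)
$- 215 l{\left(89,-36 \right)} = \left(-215\right) 89 = -19135$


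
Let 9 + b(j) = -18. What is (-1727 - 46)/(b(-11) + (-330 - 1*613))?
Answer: 1773/970 ≈ 1.8278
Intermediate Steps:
b(j) = -27 (b(j) = -9 - 18 = -27)
(-1727 - 46)/(b(-11) + (-330 - 1*613)) = (-1727 - 46)/(-27 + (-330 - 1*613)) = -1773/(-27 + (-330 - 613)) = -1773/(-27 - 943) = -1773/(-970) = -1773*(-1/970) = 1773/970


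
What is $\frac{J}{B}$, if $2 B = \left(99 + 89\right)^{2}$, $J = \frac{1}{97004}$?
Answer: $\frac{1}{1714254688} \approx 5.8334 \cdot 10^{-10}$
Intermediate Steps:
$J = \frac{1}{97004} \approx 1.0309 \cdot 10^{-5}$
$B = 17672$ ($B = \frac{\left(99 + 89\right)^{2}}{2} = \frac{188^{2}}{2} = \frac{1}{2} \cdot 35344 = 17672$)
$\frac{J}{B} = \frac{1}{97004 \cdot 17672} = \frac{1}{97004} \cdot \frac{1}{17672} = \frac{1}{1714254688}$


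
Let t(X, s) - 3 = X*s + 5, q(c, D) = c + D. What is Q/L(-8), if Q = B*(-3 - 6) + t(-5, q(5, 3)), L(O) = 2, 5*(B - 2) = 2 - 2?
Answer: -25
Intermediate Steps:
q(c, D) = D + c
B = 2 (B = 2 + (2 - 2)/5 = 2 + (⅕)*0 = 2 + 0 = 2)
t(X, s) = 8 + X*s (t(X, s) = 3 + (X*s + 5) = 3 + (5 + X*s) = 8 + X*s)
Q = -50 (Q = 2*(-3 - 6) + (8 - 5*(3 + 5)) = 2*(-9) + (8 - 5*8) = -18 + (8 - 40) = -18 - 32 = -50)
Q/L(-8) = -50/2 = -50*½ = -25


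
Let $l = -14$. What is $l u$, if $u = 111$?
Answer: $-1554$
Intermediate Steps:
$l u = \left(-14\right) 111 = -1554$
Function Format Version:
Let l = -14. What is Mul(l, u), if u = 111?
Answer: -1554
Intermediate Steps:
Mul(l, u) = Mul(-14, 111) = -1554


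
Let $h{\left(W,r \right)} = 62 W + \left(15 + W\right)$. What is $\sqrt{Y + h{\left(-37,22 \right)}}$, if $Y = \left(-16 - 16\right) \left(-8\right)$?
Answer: $2 i \sqrt{515} \approx 45.387 i$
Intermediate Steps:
$h{\left(W,r \right)} = 15 + 63 W$
$Y = 256$ ($Y = \left(-32\right) \left(-8\right) = 256$)
$\sqrt{Y + h{\left(-37,22 \right)}} = \sqrt{256 + \left(15 + 63 \left(-37\right)\right)} = \sqrt{256 + \left(15 - 2331\right)} = \sqrt{256 - 2316} = \sqrt{-2060} = 2 i \sqrt{515}$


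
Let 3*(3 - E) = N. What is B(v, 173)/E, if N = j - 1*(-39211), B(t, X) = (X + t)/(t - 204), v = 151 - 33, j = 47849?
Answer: 291/2495462 ≈ 0.00011661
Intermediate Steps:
v = 118
B(t, X) = (X + t)/(-204 + t)
N = 87060 (N = 47849 - 1*(-39211) = 47849 + 39211 = 87060)
E = -29017 (E = 3 - ⅓*87060 = 3 - 29020 = -29017)
B(v, 173)/E = ((173 + 118)/(-204 + 118))/(-29017) = (291/(-86))*(-1/29017) = -1/86*291*(-1/29017) = -291/86*(-1/29017) = 291/2495462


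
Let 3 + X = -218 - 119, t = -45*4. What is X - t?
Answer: -160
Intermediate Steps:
t = -180
X = -340 (X = -3 + (-218 - 119) = -3 - 337 = -340)
X - t = -340 - 1*(-180) = -340 + 180 = -160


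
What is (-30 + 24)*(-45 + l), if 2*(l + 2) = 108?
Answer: -42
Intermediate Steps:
l = 52 (l = -2 + (1/2)*108 = -2 + 54 = 52)
(-30 + 24)*(-45 + l) = (-30 + 24)*(-45 + 52) = -6*7 = -42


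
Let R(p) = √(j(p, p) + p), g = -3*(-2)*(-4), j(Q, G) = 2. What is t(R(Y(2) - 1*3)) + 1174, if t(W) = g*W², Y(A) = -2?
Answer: 1246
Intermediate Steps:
g = -24 (g = 6*(-4) = -24)
R(p) = √(2 + p)
t(W) = -24*W²
t(R(Y(2) - 1*3)) + 1174 = -24*(√(2 + (-2 - 1*3)))² + 1174 = -24*(√(2 + (-2 - 3)))² + 1174 = -24*(√(2 - 5))² + 1174 = -24*(√(-3))² + 1174 = -24*(I*√3)² + 1174 = -24*(-3) + 1174 = 72 + 1174 = 1246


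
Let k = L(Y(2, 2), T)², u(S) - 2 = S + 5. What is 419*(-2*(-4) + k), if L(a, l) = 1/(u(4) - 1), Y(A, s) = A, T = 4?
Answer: 335619/100 ≈ 3356.2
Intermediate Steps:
u(S) = 7 + S (u(S) = 2 + (S + 5) = 2 + (5 + S) = 7 + S)
L(a, l) = ⅒ (L(a, l) = 1/((7 + 4) - 1) = 1/(11 - 1) = 1/10 = ⅒)
k = 1/100 (k = (⅒)² = 1/100 ≈ 0.010000)
419*(-2*(-4) + k) = 419*(-2*(-4) + 1/100) = 419*(8 + 1/100) = 419*(801/100) = 335619/100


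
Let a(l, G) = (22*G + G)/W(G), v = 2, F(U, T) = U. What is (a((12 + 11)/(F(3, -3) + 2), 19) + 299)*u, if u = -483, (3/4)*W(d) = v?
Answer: -1788549/8 ≈ -2.2357e+5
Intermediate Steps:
W(d) = 8/3 (W(d) = (4/3)*2 = 8/3)
a(l, G) = 69*G/8 (a(l, G) = (22*G + G)/(8/3) = (23*G)*(3/8) = 69*G/8)
(a((12 + 11)/(F(3, -3) + 2), 19) + 299)*u = ((69/8)*19 + 299)*(-483) = (1311/8 + 299)*(-483) = (3703/8)*(-483) = -1788549/8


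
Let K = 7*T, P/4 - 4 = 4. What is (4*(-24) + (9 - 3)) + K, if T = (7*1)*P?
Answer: 1478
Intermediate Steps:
P = 32 (P = 16 + 4*4 = 16 + 16 = 32)
T = 224 (T = (7*1)*32 = 7*32 = 224)
K = 1568 (K = 7*224 = 1568)
(4*(-24) + (9 - 3)) + K = (4*(-24) + (9 - 3)) + 1568 = (-96 + 6) + 1568 = -90 + 1568 = 1478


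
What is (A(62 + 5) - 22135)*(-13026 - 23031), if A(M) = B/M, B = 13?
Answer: 53473684824/67 ≈ 7.9811e+8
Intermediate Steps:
A(M) = 13/M
(A(62 + 5) - 22135)*(-13026 - 23031) = (13/(62 + 5) - 22135)*(-13026 - 23031) = (13/67 - 22135)*(-36057) = -1483032/67*(-36057) = 53473684824/67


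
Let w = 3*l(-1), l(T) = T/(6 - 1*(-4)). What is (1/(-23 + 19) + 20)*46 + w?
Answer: 4541/5 ≈ 908.20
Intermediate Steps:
l(T) = T/10 (l(T) = T/(6 + 4) = T/10)
w = -3/10 (w = 3*((⅒)*(-1)) = 3*(-⅒) = -3/10 ≈ -0.30000)
(1/(-23 + 19) + 20)*46 + w = (1/(-23 + 19) + 20)*46 - 3/10 = (1/(-4) + 20)*46 - 3/10 = (-¼ + 20)*46 - 3/10 = (79/4)*46 - 3/10 = 1817/2 - 3/10 = 4541/5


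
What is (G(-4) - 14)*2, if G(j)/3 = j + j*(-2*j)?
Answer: -244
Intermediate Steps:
G(j) = -6*j² + 3*j (G(j) = 3*(j + j*(-2*j)) = 3*(j - 2*j²) = -6*j² + 3*j)
(G(-4) - 14)*2 = (3*(-4)*(1 - 2*(-4)) - 14)*2 = (3*(-4)*(1 + 8) - 14)*2 = (3*(-4)*9 - 14)*2 = (-108 - 14)*2 = -122*2 = -244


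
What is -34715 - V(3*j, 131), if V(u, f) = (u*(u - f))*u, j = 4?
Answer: -17579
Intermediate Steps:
V(u, f) = u**2*(u - f)
-34715 - V(3*j, 131) = -34715 - (3*4)**2*(3*4 - 1*131) = -34715 - 12**2*(12 - 131) = -34715 - 144*(-119) = -34715 - 1*(-17136) = -34715 + 17136 = -17579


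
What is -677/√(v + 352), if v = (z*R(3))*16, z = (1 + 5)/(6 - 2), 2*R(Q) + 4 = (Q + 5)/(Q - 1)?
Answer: -677*√22/88 ≈ -36.084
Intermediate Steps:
R(Q) = -2 + (5 + Q)/(2*(-1 + Q)) (R(Q) = -2 + ((Q + 5)/(Q - 1))/2 = -2 + ((5 + Q)/(-1 + Q))/2 = -2 + (5 + Q)/(2*(-1 + Q)))
z = 3/2 (z = 6/4 = 6*(¼) = 3/2 ≈ 1.5000)
v = 0 (v = (3*(3*(3 - 1*3)/(2*(-1 + 3)))/2)*16 = (3*((3/2)*(3 - 3)/2)/2)*16 = (3*((3/2)*(½)*0)/2)*16 = ((3/2)*0)*16 = 0*16 = 0)
-677/√(v + 352) = -677/√(0 + 352) = -677*√22/88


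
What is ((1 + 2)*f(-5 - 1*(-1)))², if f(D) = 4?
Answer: 144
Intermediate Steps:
((1 + 2)*f(-5 - 1*(-1)))² = ((1 + 2)*4)² = (3*4)² = 12² = 144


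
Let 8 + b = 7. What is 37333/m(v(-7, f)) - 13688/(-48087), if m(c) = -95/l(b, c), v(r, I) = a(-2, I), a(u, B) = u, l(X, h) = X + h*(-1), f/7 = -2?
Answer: -1793931611/4568265 ≈ -392.69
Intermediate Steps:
f = -14 (f = 7*(-2) = -14)
b = -1 (b = -8 + 7 = -1)
l(X, h) = X - h
v(r, I) = -2
m(c) = -95/(-1 - c)
37333/m(v(-7, f)) - 13688/(-48087) = 37333/((95/(1 - 2))) - 13688/(-48087) = 37333/((95/(-1))) - 13688*(-1/48087) = 37333/((95*(-1))) + 13688/48087 = 37333/(-95) + 13688/48087 = 37333*(-1/95) + 13688/48087 = -37333/95 + 13688/48087 = -1793931611/4568265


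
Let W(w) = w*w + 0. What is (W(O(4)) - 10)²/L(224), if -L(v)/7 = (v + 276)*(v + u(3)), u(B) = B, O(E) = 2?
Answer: -9/198625 ≈ -4.5312e-5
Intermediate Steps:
W(w) = w² (W(w) = w² + 0 = w²)
L(v) = -7*(3 + v)*(276 + v) (L(v) = -7*(v + 276)*(v + 3) = -7*(276 + v)*(3 + v) = -7*(3 + v)*(276 + v))
(W(O(4)) - 10)²/L(224) = (2² - 10)²/(-5796 - 1953*224 - 7*224²) = (4 - 10)²/(-5796 - 437472 - 7*50176) = (-6)²/(-5796 - 437472 - 351232) = 36/(-794500) = 36*(-1/794500) = -9/198625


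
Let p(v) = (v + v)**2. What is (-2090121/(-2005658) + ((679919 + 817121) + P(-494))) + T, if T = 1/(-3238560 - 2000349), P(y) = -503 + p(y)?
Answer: 25981607024925086413/10507459747122 ≈ 2.4727e+6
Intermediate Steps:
p(v) = 4*v**2 (p(v) = (2*v)**2 = 4*v**2)
P(y) = -503 + 4*y**2
T = -1/5238909 (T = 1/(-5238909) = -1/5238909 ≈ -1.9088e-7)
(-2090121/(-2005658) + ((679919 + 817121) + P(-494))) + T = (-2090121/(-2005658) + ((679919 + 817121) + (-503 + 4*(-494)**2))) - 1/5238909 = (-2090121*(-1/2005658) + (1497040 + (-503 + 4*244036))) - 1/5238909 = (2090121/2005658 + (1497040 + (-503 + 976144))) - 1/5238909 = (2090121/2005658 + (1497040 + 975641)) - 1/5238909 = (2090121/2005658 + 2472681) - 1/5238909 = 4959354519219/2005658 - 1/5238909 = 25981607024925086413/10507459747122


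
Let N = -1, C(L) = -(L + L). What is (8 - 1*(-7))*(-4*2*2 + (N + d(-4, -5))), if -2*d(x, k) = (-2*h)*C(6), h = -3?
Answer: 285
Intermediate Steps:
C(L) = -2*L
d(x, k) = 36 (d(x, k) = -(-2*(-3))*(-2*6)/2 = -3*(-12) = -½*(-72) = 36)
(8 - 1*(-7))*(-4*2*2 + (N + d(-4, -5))) = (8 - 1*(-7))*(-4*2*2 + (-1 + 36)) = (8 + 7)*(-8*2 + 35) = 15*(-16 + 35) = 15*19 = 285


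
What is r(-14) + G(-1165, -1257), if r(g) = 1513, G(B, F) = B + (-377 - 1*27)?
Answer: -56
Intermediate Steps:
G(B, F) = -404 + B (G(B, F) = B + (-377 - 27) = B - 404 = -404 + B)
r(-14) + G(-1165, -1257) = 1513 + (-404 - 1165) = 1513 - 1569 = -56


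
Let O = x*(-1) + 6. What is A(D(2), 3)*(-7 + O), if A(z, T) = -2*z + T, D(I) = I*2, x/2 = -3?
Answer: -25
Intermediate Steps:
x = -6 (x = 2*(-3) = -6)
O = 12 (O = -6*(-1) + 6 = 6 + 6 = 12)
D(I) = 2*I
A(z, T) = T - 2*z
A(D(2), 3)*(-7 + O) = (3 - 4*2)*(-7 + 12) = (3 - 2*4)*5 = (3 - 8)*5 = -5*5 = -25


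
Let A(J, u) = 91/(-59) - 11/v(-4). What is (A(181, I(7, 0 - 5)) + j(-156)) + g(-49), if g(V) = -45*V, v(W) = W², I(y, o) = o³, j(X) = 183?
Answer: 2252167/944 ≈ 2385.8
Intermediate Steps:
A(J, u) = -2105/944 (A(J, u) = 91/(-59) - 11/((-4)²) = 91*(-1/59) - 11/16 = -91/59 - 11*1/16 = -91/59 - 11/16 = -2105/944)
(A(181, I(7, 0 - 5)) + j(-156)) + g(-49) = (-2105/944 + 183) - 45*(-49) = 170647/944 + 2205 = 2252167/944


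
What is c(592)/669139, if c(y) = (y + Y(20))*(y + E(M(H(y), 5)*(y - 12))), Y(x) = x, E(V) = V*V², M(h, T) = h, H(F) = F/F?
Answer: 119408906304/669139 ≈ 1.7845e+5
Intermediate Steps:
H(F) = 1
E(V) = V³
c(y) = (20 + y)*(y + (-12 + y)³) (c(y) = (y + 20)*(y + (1*(y - 12))³) = (20 + y)*(y + (1*(-12 + y))³) = (20 + y)*(y + (-12 + y)³))
c(592)/669139 = (-34560 + 592⁴ - 287*592² - 16*592³ + 6932*592)/669139 = (-34560 + 122825015296 - 287*350464 - 16*207474688 + 4103744)*(1/669139) = (-34560 + 122825015296 - 100583168 - 3319595008 + 4103744)*(1/669139) = 119408906304*(1/669139) = 119408906304/669139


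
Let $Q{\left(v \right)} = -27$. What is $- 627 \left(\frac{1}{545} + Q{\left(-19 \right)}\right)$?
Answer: $\frac{9225678}{545} \approx 16928.0$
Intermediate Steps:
$- 627 \left(\frac{1}{545} + Q{\left(-19 \right)}\right) = - 627 \left(\frac{1}{545} - 27\right) = \left(-627\right) \left(- \frac{14714}{545}\right) = \frac{9225678}{545}$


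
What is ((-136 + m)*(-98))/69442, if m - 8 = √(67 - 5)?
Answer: 6272/34721 - 49*√62/34721 ≈ 0.16953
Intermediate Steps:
m = 8 + √62 (m = 8 + √(67 - 5) = 8 + √62 ≈ 15.874)
((-136 + m)*(-98))/69442 = ((-136 + (8 + √62))*(-98))/69442 = ((-128 + √62)*(-98))*(1/69442) = (12544 - 98*√62)*(1/69442) = 6272/34721 - 49*√62/34721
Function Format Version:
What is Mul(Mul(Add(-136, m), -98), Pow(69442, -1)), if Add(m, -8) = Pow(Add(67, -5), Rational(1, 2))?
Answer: Add(Rational(6272, 34721), Mul(Rational(-49, 34721), Pow(62, Rational(1, 2)))) ≈ 0.16953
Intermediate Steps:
m = Add(8, Pow(62, Rational(1, 2))) (m = Add(8, Pow(Add(67, -5), Rational(1, 2))) = Add(8, Pow(62, Rational(1, 2))) ≈ 15.874)
Mul(Mul(Add(-136, m), -98), Pow(69442, -1)) = Mul(Mul(Add(-136, Add(8, Pow(62, Rational(1, 2)))), -98), Pow(69442, -1)) = Mul(Mul(Add(-128, Pow(62, Rational(1, 2))), -98), Rational(1, 69442)) = Mul(Add(12544, Mul(-98, Pow(62, Rational(1, 2)))), Rational(1, 69442)) = Add(Rational(6272, 34721), Mul(Rational(-49, 34721), Pow(62, Rational(1, 2))))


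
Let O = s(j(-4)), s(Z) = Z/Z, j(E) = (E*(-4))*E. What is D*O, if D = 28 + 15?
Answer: 43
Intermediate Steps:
j(E) = -4*E**2 (j(E) = (-4*E)*E = -4*E**2)
s(Z) = 1
O = 1
D = 43
D*O = 43*1 = 43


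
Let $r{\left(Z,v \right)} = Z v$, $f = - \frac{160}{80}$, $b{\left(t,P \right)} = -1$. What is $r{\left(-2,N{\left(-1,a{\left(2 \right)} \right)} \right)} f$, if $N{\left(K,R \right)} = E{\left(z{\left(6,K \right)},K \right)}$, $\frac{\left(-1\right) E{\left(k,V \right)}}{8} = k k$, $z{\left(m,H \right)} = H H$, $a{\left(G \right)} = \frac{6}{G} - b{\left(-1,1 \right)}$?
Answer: $-32$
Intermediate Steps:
$a{\left(G \right)} = 1 + \frac{6}{G}$ ($a{\left(G \right)} = \frac{6}{G} - -1 = \frac{6}{G} + 1 = 1 + \frac{6}{G}$)
$z{\left(m,H \right)} = H^{2}$
$f = -2$ ($f = \left(-160\right) \frac{1}{80} = -2$)
$E{\left(k,V \right)} = - 8 k^{2}$ ($E{\left(k,V \right)} = - 8 k k = - 8 k^{2}$)
$N{\left(K,R \right)} = - 8 K^{4}$ ($N{\left(K,R \right)} = - 8 \left(K^{2}\right)^{2} = - 8 K^{4}$)
$r{\left(-2,N{\left(-1,a{\left(2 \right)} \right)} \right)} f = - 2 \left(- 8 \left(-1\right)^{4}\right) \left(-2\right) = - 2 \left(\left(-8\right) 1\right) \left(-2\right) = \left(-2\right) \left(-8\right) \left(-2\right) = 16 \left(-2\right) = -32$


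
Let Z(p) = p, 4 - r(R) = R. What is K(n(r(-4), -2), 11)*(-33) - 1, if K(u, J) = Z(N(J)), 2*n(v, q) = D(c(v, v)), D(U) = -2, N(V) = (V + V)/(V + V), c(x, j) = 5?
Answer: -34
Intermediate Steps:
N(V) = 1 (N(V) = (2*V)/((2*V)) = (2*V)*(1/(2*V)) = 1)
r(R) = 4 - R
n(v, q) = -1 (n(v, q) = (½)*(-2) = -1)
K(u, J) = 1
K(n(r(-4), -2), 11)*(-33) - 1 = 1*(-33) - 1 = -33 - 1 = -34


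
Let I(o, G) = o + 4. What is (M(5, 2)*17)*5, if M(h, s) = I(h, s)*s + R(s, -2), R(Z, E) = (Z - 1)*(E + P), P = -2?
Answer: 1190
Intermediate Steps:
I(o, G) = 4 + o
R(Z, E) = (-1 + Z)*(-2 + E) (R(Z, E) = (Z - 1)*(E - 2) = (-1 + Z)*(-2 + E))
M(h, s) = 4 - 4*s + s*(4 + h) (M(h, s) = (4 + h)*s + (2 - 1*(-2) - 2*s - 2*s) = s*(4 + h) + (2 + 2 - 2*s - 2*s) = s*(4 + h) + (4 - 4*s) = 4 - 4*s + s*(4 + h))
(M(5, 2)*17)*5 = ((4 + 5*2)*17)*5 = ((4 + 10)*17)*5 = (14*17)*5 = 238*5 = 1190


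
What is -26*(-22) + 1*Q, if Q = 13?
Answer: 585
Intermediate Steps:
-26*(-22) + 1*Q = -26*(-22) + 1*13 = 572 + 13 = 585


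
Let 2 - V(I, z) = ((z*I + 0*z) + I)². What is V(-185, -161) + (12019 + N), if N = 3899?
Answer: -876144080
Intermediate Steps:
V(I, z) = 2 - (I + I*z)² (V(I, z) = 2 - ((z*I + 0*z) + I)² = 2 - ((I*z + 0) + I)² = 2 - (I*z + I)² = 2 - (I + I*z)²)
V(-185, -161) + (12019 + N) = (2 - 1*(-185)²*(1 - 161)²) + (12019 + 3899) = (2 - 1*34225*(-160)²) + 15918 = (2 - 1*34225*25600) + 15918 = (2 - 876160000) + 15918 = -876159998 + 15918 = -876144080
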